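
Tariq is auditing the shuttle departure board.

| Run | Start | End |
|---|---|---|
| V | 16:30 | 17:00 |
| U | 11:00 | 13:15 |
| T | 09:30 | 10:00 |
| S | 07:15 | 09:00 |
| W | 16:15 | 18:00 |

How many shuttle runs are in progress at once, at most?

Sweep the timeline, counting +1 at each start and −1 at each end (ends before starts at a tie):
07:15 start S → 1
09:00 end S → 0
09:30 start T → 1
10:00 end T → 0
11:00 start U → 1
13:15 end U → 0
16:15 start W → 1
16:30 start V → 2
17:00 end V → 1
18:00 end W → 0
Peak is 2, at 16:30 (V, W).

2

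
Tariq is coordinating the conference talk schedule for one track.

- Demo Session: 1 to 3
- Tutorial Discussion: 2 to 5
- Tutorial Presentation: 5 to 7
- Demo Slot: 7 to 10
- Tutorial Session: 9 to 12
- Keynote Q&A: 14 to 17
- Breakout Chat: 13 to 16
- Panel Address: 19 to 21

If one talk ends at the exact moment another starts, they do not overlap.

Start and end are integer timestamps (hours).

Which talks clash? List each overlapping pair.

Sorted by start: Demo Session, Tutorial Discussion, Tutorial Presentation, Demo Slot, Tutorial Session, Breakout Chat, Keynote Q&A, Panel Address.
Tutorial Discussion starts before Demo Session ends → Demo Session and Tutorial Discussion overlap.
Tutorial Presentation starts after Demo Session ends, so nothing later overlaps Demo Session either.
Tutorial Presentation starts exactly when Tutorial Discussion ends (back-to-back, no overlap), so nothing later overlaps Tutorial Discussion either.
Demo Slot starts exactly when Tutorial Presentation ends (back-to-back, no overlap), so nothing later overlaps Tutorial Presentation either.
Tutorial Session starts before Demo Slot ends → Demo Slot and Tutorial Session overlap.
Breakout Chat starts after Demo Slot ends, so nothing later overlaps Demo Slot either.
Breakout Chat starts after Tutorial Session ends, so nothing later overlaps Tutorial Session either.
Keynote Q&A starts before Breakout Chat ends → Breakout Chat and Keynote Q&A overlap.
Panel Address starts after Breakout Chat ends.
Panel Address starts after Keynote Q&A ends.

Breakout Chat & Keynote Q&A, Demo Session & Tutorial Discussion, Demo Slot & Tutorial Session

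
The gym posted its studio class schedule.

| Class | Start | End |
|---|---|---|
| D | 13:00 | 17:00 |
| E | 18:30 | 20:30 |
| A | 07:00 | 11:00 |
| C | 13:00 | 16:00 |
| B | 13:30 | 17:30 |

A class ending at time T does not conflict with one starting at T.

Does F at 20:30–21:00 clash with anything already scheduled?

A: ends 11:00 at or before F starts 20:30 → clear.
C: ends 16:00 at or before F starts 20:30 → clear.
D: ends 17:00 at or before F starts 20:30 → clear.
B: ends 17:30 at or before F starts 20:30 → clear.
E: ends 20:30 at or before F starts 20:30 → clear.

No — it doesn't clash with anything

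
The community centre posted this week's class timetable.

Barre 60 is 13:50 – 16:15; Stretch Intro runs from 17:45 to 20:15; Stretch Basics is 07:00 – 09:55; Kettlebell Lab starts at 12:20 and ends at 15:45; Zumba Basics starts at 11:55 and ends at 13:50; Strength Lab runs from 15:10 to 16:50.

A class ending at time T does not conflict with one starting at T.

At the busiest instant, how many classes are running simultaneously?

3

Sort all start/end points and keep a running count:
07:00 start Stretch Basics → 1
09:55 end Stretch Basics → 0
11:55 start Zumba Basics → 1
12:20 start Kettlebell Lab → 2
13:50 end Zumba Basics → 1
13:50 start Barre 60 → 2
15:10 start Strength Lab → 3
15:45 end Kettlebell Lab → 2
16:15 end Barre 60 → 1
16:50 end Strength Lab → 0
17:45 start Stretch Intro → 1
20:15 end Stretch Intro → 0
Peak is 3, at 15:10 (Barre 60, Kettlebell Lab, Strength Lab).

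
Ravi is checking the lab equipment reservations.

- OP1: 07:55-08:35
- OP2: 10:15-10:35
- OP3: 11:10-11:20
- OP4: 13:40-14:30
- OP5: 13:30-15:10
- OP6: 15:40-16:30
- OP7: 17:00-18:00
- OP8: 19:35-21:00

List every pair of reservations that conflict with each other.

Two intervals overlap when each starts before the other ends.
Sorted by start: OP1, OP2, OP3, OP5, OP4, OP6, OP7, OP8.
OP2 starts after OP1 ends, so nothing later overlaps OP1 either.
OP3 starts after OP2 ends, so nothing later overlaps OP2 either.
OP5 starts after OP3 ends, so nothing later overlaps OP3 either.
OP4 starts before OP5 ends → OP5 and OP4 overlap.
OP6 starts after OP5 ends, so nothing later overlaps OP5 either.
OP6 starts after OP4 ends, so nothing later overlaps OP4 either.
OP7 starts after OP6 ends, so nothing later overlaps OP6 either.
OP8 starts after OP7 ends.

OP4 & OP5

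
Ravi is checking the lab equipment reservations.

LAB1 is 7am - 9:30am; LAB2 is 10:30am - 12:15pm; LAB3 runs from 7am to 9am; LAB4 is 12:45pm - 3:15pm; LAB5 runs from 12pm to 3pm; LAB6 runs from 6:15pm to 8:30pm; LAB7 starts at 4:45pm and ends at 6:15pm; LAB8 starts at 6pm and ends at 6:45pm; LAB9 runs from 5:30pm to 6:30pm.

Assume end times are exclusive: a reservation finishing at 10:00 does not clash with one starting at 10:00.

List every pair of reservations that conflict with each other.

Check each pair: they overlap iff neither finishes before the other starts.
Sorted by start: LAB1, LAB3, LAB2, LAB5, LAB4, LAB7, LAB9, LAB8, LAB6.
LAB3 starts before LAB1 ends → LAB1 and LAB3 overlap.
LAB2 starts after LAB1 ends — done with LAB1.
LAB2 starts after LAB3 ends — done with LAB3.
LAB5 starts before LAB2 ends → LAB2 and LAB5 overlap.
LAB4 starts after LAB2 ends — done with LAB2.
LAB4 starts before LAB5 ends → LAB5 and LAB4 overlap.
LAB7 starts after LAB5 ends — done with LAB5.
LAB7 starts after LAB4 ends — done with LAB4.
LAB9 starts before LAB7 ends → LAB7 and LAB9 overlap.
LAB8 starts before LAB7 ends → LAB7 and LAB8 overlap.
LAB6 starts exactly when LAB7 ends (back-to-back, no overlap).
LAB8 starts before LAB9 ends → LAB9 and LAB8 overlap.
LAB6 starts before LAB9 ends → LAB9 and LAB6 overlap.
LAB6 starts before LAB8 ends → LAB8 and LAB6 overlap.

LAB1 & LAB3, LAB2 & LAB5, LAB4 & LAB5, LAB6 & LAB8, LAB6 & LAB9, LAB7 & LAB8, LAB7 & LAB9, LAB8 & LAB9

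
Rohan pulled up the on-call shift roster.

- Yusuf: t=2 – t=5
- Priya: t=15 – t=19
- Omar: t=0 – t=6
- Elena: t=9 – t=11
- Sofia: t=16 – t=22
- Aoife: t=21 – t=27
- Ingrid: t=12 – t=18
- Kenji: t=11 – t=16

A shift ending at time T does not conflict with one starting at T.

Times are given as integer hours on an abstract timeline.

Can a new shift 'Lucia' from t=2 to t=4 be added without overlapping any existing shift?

No — it overlaps Omar, Yusuf

Omar: starts t=0 before Lucia ends t=4, and ends t=6 after Lucia starts t=2 → overlap.
Yusuf: starts t=2 before Lucia ends t=4, and ends t=5 after Lucia starts t=2 → overlap.
Elena: starts t=9 at or after Lucia ends t=4 → clear.
Kenji: starts t=11 at or after Lucia ends t=4 → clear.
Ingrid: starts t=12 at or after Lucia ends t=4 → clear.
Priya: starts t=15 at or after Lucia ends t=4 → clear.
Sofia: starts t=16 at or after Lucia ends t=4 → clear.
Aoife: starts t=21 at or after Lucia ends t=4 → clear.
Lucia overlaps Omar, Yusuf.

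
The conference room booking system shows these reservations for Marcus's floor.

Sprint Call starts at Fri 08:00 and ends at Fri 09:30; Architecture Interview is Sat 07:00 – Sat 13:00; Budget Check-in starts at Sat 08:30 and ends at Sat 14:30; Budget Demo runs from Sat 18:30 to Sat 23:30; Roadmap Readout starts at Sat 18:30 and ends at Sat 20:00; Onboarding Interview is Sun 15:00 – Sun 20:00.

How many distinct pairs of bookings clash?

2

Sorted by start: Sprint Call, Architecture Interview, Budget Check-in, Budget Demo, Roadmap Readout, Onboarding Interview.
Architecture Interview starts after Sprint Call ends, so nothing later overlaps Sprint Call either.
Budget Check-in starts before Architecture Interview ends → Architecture Interview and Budget Check-in overlap.
Budget Demo starts after Architecture Interview ends, so nothing later overlaps Architecture Interview either.
Budget Demo starts after Budget Check-in ends, so nothing later overlaps Budget Check-in either.
Roadmap Readout starts before Budget Demo ends → Budget Demo and Roadmap Readout overlap.
Onboarding Interview starts after Budget Demo ends.
Onboarding Interview starts after Roadmap Readout ends.
Overlapping pairs: Architecture Interview & Budget Check-in, Budget Demo & Roadmap Readout — 2 in total.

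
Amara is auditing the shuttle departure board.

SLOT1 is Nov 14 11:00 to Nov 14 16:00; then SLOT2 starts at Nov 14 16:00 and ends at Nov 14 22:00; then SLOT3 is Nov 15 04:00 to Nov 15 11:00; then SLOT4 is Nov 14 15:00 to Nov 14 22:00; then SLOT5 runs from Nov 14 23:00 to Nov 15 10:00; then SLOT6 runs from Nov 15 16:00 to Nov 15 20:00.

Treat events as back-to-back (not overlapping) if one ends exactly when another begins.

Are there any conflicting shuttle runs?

Sorted by start: SLOT1, SLOT4, SLOT2, SLOT5, SLOT3, SLOT6.
SLOT4 starts before SLOT1 ends → SLOT1 and SLOT4 overlap.
That's a conflict, so the schedule is not conflict-free.

Yes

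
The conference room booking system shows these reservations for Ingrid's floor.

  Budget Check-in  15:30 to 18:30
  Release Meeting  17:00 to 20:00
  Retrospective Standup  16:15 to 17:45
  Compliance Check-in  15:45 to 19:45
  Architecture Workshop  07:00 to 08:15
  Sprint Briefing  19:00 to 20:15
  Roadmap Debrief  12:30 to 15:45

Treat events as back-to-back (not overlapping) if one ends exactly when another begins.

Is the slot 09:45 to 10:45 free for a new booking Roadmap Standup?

Architecture Workshop: ends 08:15 at or before Roadmap Standup starts 09:45 → clear.
Roadmap Debrief: starts 12:30 at or after Roadmap Standup ends 10:45 → clear.
Budget Check-in: starts 15:30 at or after Roadmap Standup ends 10:45 → clear.
Compliance Check-in: starts 15:45 at or after Roadmap Standup ends 10:45 → clear.
Retrospective Standup: starts 16:15 at or after Roadmap Standup ends 10:45 → clear.
Release Meeting: starts 17:00 at or after Roadmap Standup ends 10:45 → clear.
Sprint Briefing: starts 19:00 at or after Roadmap Standup ends 10:45 → clear.

Yes — the slot is free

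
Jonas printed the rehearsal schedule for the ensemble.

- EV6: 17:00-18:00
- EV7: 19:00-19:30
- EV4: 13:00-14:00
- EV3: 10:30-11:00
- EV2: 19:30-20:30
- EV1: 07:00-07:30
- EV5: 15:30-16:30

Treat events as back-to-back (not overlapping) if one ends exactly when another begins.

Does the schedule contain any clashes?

No

Two intervals overlap when each starts before the other ends.
Sorted by start: EV1, EV3, EV4, EV5, EV6, EV7, EV2.
EV3 starts after EV1 ends; EV1 is clear from here.
EV4 starts after EV3 ends; EV3 is clear from here.
EV5 starts after EV4 ends; EV4 is clear from here.
EV6 starts after EV5 ends; EV5 is clear from here.
EV7 starts after EV6 ends; EV6 is clear from here.
EV2 starts exactly when EV7 ends (back-to-back, no overlap).
Every pair is clear; the schedule has no overlaps.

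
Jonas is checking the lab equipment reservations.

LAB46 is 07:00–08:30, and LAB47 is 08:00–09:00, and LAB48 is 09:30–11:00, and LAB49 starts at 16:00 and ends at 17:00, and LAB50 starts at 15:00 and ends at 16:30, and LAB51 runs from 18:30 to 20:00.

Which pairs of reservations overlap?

Sorted by start: LAB46, LAB47, LAB48, LAB50, LAB49, LAB51.
LAB47 starts before LAB46 ends → LAB46 and LAB47 overlap.
LAB48 starts after LAB46 ends — done with LAB46.
LAB48 starts after LAB47 ends — done with LAB47.
LAB50 starts after LAB48 ends — done with LAB48.
LAB49 starts before LAB50 ends → LAB50 and LAB49 overlap.
LAB51 starts after LAB50 ends.
LAB51 starts after LAB49 ends.

LAB46 & LAB47, LAB49 & LAB50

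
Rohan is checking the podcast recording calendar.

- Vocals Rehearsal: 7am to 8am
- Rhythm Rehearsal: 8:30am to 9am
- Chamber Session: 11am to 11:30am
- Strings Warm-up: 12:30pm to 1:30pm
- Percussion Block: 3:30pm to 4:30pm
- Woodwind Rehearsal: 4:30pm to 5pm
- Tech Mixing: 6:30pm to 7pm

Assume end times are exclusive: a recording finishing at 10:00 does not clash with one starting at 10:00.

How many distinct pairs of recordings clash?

0

Sorted by start: Vocals Rehearsal, Rhythm Rehearsal, Chamber Session, Strings Warm-up, Percussion Block, Woodwind Rehearsal, Tech Mixing.
Rhythm Rehearsal starts after Vocals Rehearsal ends; Vocals Rehearsal is clear from here.
Chamber Session starts after Rhythm Rehearsal ends; Rhythm Rehearsal is clear from here.
Strings Warm-up starts after Chamber Session ends; Chamber Session is clear from here.
Percussion Block starts after Strings Warm-up ends; Strings Warm-up is clear from here.
Woodwind Rehearsal starts exactly when Percussion Block ends (back-to-back, no overlap); Percussion Block is clear from here.
Tech Mixing starts after Woodwind Rehearsal ends.
No pair overlaps.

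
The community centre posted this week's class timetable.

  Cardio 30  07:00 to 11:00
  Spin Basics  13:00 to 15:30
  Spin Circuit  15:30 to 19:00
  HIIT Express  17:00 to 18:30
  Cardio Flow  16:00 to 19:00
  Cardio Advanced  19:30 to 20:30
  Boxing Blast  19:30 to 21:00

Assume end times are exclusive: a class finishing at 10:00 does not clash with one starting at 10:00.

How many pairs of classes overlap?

4

Sorted by start: Cardio 30, Spin Basics, Spin Circuit, Cardio Flow, HIIT Express, Cardio Advanced, Boxing Blast.
Spin Basics starts after Cardio 30 ends, so Cardio 30 has no further overlaps.
Spin Circuit starts exactly when Spin Basics ends (back-to-back, no overlap), so Spin Basics has no further overlaps.
Cardio Flow starts before Spin Circuit ends → Spin Circuit and Cardio Flow overlap.
HIIT Express starts before Spin Circuit ends → Spin Circuit and HIIT Express overlap.
Cardio Advanced starts after Spin Circuit ends, so Spin Circuit has no further overlaps.
HIIT Express starts before Cardio Flow ends → Cardio Flow and HIIT Express overlap.
Cardio Advanced starts after Cardio Flow ends, so Cardio Flow has no further overlaps.
Cardio Advanced starts after HIIT Express ends, so HIIT Express has no further overlaps.
Boxing Blast starts before Cardio Advanced ends → Cardio Advanced and Boxing Blast overlap.
Overlapping pairs: Boxing Blast & Cardio Advanced, Cardio Flow & HIIT Express, Cardio Flow & Spin Circuit, HIIT Express & Spin Circuit — 4 in total.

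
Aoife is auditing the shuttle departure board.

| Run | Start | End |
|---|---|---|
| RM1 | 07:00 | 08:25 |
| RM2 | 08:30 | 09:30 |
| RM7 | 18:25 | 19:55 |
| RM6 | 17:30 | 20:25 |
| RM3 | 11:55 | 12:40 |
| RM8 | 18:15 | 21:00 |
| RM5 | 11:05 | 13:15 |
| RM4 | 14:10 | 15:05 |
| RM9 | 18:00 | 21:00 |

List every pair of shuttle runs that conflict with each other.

Check each pair: they overlap iff neither finishes before the other starts.
Sorted by start: RM1, RM2, RM5, RM3, RM4, RM6, RM9, RM8, RM7.
RM2 starts after RM1 ends; RM1 is clear from here.
RM5 starts after RM2 ends; RM2 is clear from here.
RM3 starts before RM5 ends → RM5 and RM3 overlap.
RM4 starts after RM5 ends; RM5 is clear from here.
RM4 starts after RM3 ends; RM3 is clear from here.
RM6 starts after RM4 ends; RM4 is clear from here.
RM9 starts before RM6 ends → RM6 and RM9 overlap.
RM8 starts before RM6 ends → RM6 and RM8 overlap.
RM7 starts before RM6 ends → RM6 and RM7 overlap.
RM8 starts before RM9 ends → RM9 and RM8 overlap.
RM7 starts before RM9 ends → RM9 and RM7 overlap.
RM7 starts before RM8 ends → RM8 and RM7 overlap.

RM3 & RM5, RM6 & RM7, RM6 & RM8, RM6 & RM9, RM7 & RM8, RM7 & RM9, RM8 & RM9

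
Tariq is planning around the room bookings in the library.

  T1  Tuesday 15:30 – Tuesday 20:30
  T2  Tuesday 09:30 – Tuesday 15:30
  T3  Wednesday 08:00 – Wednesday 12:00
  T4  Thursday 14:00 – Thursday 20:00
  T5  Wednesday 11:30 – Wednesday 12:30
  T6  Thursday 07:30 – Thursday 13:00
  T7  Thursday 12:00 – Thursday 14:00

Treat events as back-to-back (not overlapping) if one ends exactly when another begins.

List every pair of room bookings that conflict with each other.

Sorted by start: T2, T1, T3, T5, T6, T7, T4.
T1 starts exactly when T2 ends (back-to-back, no overlap); T2 is clear from here.
T3 starts after T1 ends; T1 is clear from here.
T5 starts before T3 ends → T3 and T5 overlap.
T6 starts after T3 ends; T3 is clear from here.
T6 starts after T5 ends; T5 is clear from here.
T7 starts before T6 ends → T6 and T7 overlap.
T4 starts after T6 ends.
T4 starts exactly when T7 ends (back-to-back, no overlap).

T3 & T5, T6 & T7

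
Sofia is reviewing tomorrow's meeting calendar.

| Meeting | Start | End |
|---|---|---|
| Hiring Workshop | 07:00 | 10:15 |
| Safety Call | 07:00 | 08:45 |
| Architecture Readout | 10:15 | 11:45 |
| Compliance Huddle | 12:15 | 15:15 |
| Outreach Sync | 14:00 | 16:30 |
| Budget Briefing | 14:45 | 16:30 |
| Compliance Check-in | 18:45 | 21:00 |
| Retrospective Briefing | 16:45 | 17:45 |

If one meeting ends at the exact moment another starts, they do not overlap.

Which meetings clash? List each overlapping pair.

Budget Briefing & Compliance Huddle, Budget Briefing & Outreach Sync, Compliance Huddle & Outreach Sync, Hiring Workshop & Safety Call

Sorted by start: Hiring Workshop, Safety Call, Architecture Readout, Compliance Huddle, Outreach Sync, Budget Briefing, Retrospective Briefing, Compliance Check-in.
Safety Call starts before Hiring Workshop ends → Hiring Workshop and Safety Call overlap.
Architecture Readout starts exactly when Hiring Workshop ends (back-to-back, no overlap); Hiring Workshop is clear from here.
Architecture Readout starts after Safety Call ends; Safety Call is clear from here.
Compliance Huddle starts after Architecture Readout ends; Architecture Readout is clear from here.
Outreach Sync starts before Compliance Huddle ends → Compliance Huddle and Outreach Sync overlap.
Budget Briefing starts before Compliance Huddle ends → Compliance Huddle and Budget Briefing overlap.
Retrospective Briefing starts after Compliance Huddle ends; Compliance Huddle is clear from here.
Budget Briefing starts before Outreach Sync ends → Outreach Sync and Budget Briefing overlap.
Retrospective Briefing starts after Outreach Sync ends; Outreach Sync is clear from here.
Retrospective Briefing starts after Budget Briefing ends; Budget Briefing is clear from here.
Compliance Check-in starts after Retrospective Briefing ends.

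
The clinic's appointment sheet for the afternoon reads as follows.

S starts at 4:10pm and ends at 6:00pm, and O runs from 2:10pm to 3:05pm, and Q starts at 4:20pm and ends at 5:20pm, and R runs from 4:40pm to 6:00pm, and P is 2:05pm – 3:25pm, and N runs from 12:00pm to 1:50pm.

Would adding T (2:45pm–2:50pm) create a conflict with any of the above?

Yes — it overlaps O, P

N: ends 1:50pm at or before T starts 2:45pm → clear.
P: starts 2:05pm before T ends 2:50pm, and ends 3:25pm after T starts 2:45pm → overlap.
O: starts 2:10pm before T ends 2:50pm, and ends 3:05pm after T starts 2:45pm → overlap.
S: starts 4:10pm at or after T ends 2:50pm → clear.
Q: starts 4:20pm at or after T ends 2:50pm → clear.
R: starts 4:40pm at or after T ends 2:50pm → clear.
T overlaps O, P.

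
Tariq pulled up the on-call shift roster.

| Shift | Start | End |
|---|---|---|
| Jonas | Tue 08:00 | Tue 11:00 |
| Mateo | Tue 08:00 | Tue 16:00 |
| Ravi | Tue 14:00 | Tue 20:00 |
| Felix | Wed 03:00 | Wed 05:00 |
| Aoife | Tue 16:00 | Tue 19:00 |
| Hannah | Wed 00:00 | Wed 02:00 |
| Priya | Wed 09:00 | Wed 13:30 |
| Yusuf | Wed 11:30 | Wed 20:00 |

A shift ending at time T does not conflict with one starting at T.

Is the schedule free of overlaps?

No

Sorted by start: Jonas, Mateo, Ravi, Aoife, Hannah, Felix, Priya, Yusuf.
Mateo starts before Jonas ends → Jonas and Mateo overlap.
That's a conflict, so the schedule is not conflict-free.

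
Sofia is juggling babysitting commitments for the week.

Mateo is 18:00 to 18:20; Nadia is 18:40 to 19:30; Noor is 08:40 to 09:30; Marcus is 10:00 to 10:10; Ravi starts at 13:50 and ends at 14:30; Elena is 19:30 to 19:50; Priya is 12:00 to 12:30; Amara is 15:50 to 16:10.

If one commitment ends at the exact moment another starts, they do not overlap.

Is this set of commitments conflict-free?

Two intervals overlap when each starts before the other ends.
Sorted by start: Noor, Marcus, Priya, Ravi, Amara, Mateo, Nadia, Elena.
Marcus starts after Noor ends — done with Noor.
Priya starts after Marcus ends — done with Marcus.
Ravi starts after Priya ends — done with Priya.
Amara starts after Ravi ends — done with Ravi.
Mateo starts after Amara ends — done with Amara.
Nadia starts after Mateo ends — done with Mateo.
Elena starts exactly when Nadia ends (back-to-back, no overlap).
Every pair is clear; the schedule has no overlaps.

Yes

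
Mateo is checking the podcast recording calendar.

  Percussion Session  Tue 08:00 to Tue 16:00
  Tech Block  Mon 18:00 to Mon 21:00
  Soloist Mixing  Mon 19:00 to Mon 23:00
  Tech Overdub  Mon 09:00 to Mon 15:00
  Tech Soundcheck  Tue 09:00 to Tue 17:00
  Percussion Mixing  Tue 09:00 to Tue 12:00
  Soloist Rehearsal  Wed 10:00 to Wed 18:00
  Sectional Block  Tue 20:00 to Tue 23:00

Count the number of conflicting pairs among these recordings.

Sorted by start: Tech Overdub, Tech Block, Soloist Mixing, Percussion Session, Percussion Mixing, Tech Soundcheck, Sectional Block, Soloist Rehearsal.
Tech Block starts after Tech Overdub ends, so nothing later overlaps Tech Overdub either.
Soloist Mixing starts before Tech Block ends → Tech Block and Soloist Mixing overlap.
Percussion Session starts after Tech Block ends, so nothing later overlaps Tech Block either.
Percussion Session starts after Soloist Mixing ends, so nothing later overlaps Soloist Mixing either.
Percussion Mixing starts before Percussion Session ends → Percussion Session and Percussion Mixing overlap.
Tech Soundcheck starts before Percussion Session ends → Percussion Session and Tech Soundcheck overlap.
Sectional Block starts after Percussion Session ends, so nothing later overlaps Percussion Session either.
Tech Soundcheck starts before Percussion Mixing ends → Percussion Mixing and Tech Soundcheck overlap.
Sectional Block starts after Percussion Mixing ends, so nothing later overlaps Percussion Mixing either.
Sectional Block starts after Tech Soundcheck ends, so nothing later overlaps Tech Soundcheck either.
Soloist Rehearsal starts after Sectional Block ends.
Overlapping pairs: Percussion Mixing & Percussion Session, Percussion Mixing & Tech Soundcheck, Percussion Session & Tech Soundcheck, Soloist Mixing & Tech Block — 4 in total.

4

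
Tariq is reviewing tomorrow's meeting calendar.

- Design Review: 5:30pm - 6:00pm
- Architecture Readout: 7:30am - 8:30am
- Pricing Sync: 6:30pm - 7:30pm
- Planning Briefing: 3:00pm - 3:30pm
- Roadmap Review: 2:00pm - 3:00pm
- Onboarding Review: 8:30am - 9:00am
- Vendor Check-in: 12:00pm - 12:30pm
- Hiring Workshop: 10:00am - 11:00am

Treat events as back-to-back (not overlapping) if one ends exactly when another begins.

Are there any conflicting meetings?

Two intervals overlap when each starts before the other ends.
Sorted by start: Architecture Readout, Onboarding Review, Hiring Workshop, Vendor Check-in, Roadmap Review, Planning Briefing, Design Review, Pricing Sync.
Onboarding Review starts exactly when Architecture Readout ends (back-to-back, no overlap), so Architecture Readout has no further overlaps.
Hiring Workshop starts after Onboarding Review ends, so Onboarding Review has no further overlaps.
Vendor Check-in starts after Hiring Workshop ends, so Hiring Workshop has no further overlaps.
Roadmap Review starts after Vendor Check-in ends, so Vendor Check-in has no further overlaps.
Planning Briefing starts exactly when Roadmap Review ends (back-to-back, no overlap), so Roadmap Review has no further overlaps.
Design Review starts after Planning Briefing ends, so Planning Briefing has no further overlaps.
Pricing Sync starts after Design Review ends.
Every pair is clear; the schedule has no overlaps.

No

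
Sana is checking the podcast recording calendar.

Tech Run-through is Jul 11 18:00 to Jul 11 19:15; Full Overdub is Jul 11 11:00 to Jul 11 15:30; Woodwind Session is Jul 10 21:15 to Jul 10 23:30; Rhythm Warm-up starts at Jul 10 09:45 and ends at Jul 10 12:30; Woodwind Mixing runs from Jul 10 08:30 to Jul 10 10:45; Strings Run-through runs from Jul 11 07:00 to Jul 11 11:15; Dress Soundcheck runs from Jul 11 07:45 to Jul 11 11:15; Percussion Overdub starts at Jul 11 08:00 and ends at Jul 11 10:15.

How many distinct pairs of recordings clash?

Sorted by start: Woodwind Mixing, Rhythm Warm-up, Woodwind Session, Strings Run-through, Dress Soundcheck, Percussion Overdub, Full Overdub, Tech Run-through.
Rhythm Warm-up starts before Woodwind Mixing ends → Woodwind Mixing and Rhythm Warm-up overlap.
Woodwind Session starts after Woodwind Mixing ends — done with Woodwind Mixing.
Woodwind Session starts after Rhythm Warm-up ends — done with Rhythm Warm-up.
Strings Run-through starts after Woodwind Session ends — done with Woodwind Session.
Dress Soundcheck starts before Strings Run-through ends → Strings Run-through and Dress Soundcheck overlap.
Percussion Overdub starts before Strings Run-through ends → Strings Run-through and Percussion Overdub overlap.
Full Overdub starts before Strings Run-through ends → Strings Run-through and Full Overdub overlap.
Tech Run-through starts after Strings Run-through ends.
Percussion Overdub starts before Dress Soundcheck ends → Dress Soundcheck and Percussion Overdub overlap.
Full Overdub starts before Dress Soundcheck ends → Dress Soundcheck and Full Overdub overlap.
Tech Run-through starts after Dress Soundcheck ends.
Full Overdub starts after Percussion Overdub ends — done with Percussion Overdub.
Tech Run-through starts after Full Overdub ends.
Overlapping pairs: Dress Soundcheck & Full Overdub, Dress Soundcheck & Percussion Overdub, Dress Soundcheck & Strings Run-through, Full Overdub & Strings Run-through, Percussion Overdub & Strings Run-through, Rhythm Warm-up & Woodwind Mixing — 6 in total.

6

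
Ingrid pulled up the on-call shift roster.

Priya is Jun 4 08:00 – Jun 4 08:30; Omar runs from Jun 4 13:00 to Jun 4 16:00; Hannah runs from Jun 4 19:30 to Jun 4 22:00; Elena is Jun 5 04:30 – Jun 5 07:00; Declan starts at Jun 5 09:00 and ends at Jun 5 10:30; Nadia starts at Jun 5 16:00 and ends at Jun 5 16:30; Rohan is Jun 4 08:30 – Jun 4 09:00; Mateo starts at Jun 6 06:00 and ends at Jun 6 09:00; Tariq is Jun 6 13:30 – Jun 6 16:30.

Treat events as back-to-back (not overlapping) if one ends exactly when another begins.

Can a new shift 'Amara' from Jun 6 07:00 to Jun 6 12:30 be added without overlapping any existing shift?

Priya: ends Jun 4 08:30 at or before Amara starts Jun 6 07:00 → clear.
Rohan: ends Jun 4 09:00 at or before Amara starts Jun 6 07:00 → clear.
Omar: ends Jun 4 16:00 at or before Amara starts Jun 6 07:00 → clear.
Hannah: ends Jun 4 22:00 at or before Amara starts Jun 6 07:00 → clear.
Elena: ends Jun 5 07:00 at or before Amara starts Jun 6 07:00 → clear.
Declan: ends Jun 5 10:30 at or before Amara starts Jun 6 07:00 → clear.
Nadia: ends Jun 5 16:30 at or before Amara starts Jun 6 07:00 → clear.
Mateo: starts Jun 6 06:00 before Amara ends Jun 6 12:30, and ends Jun 6 09:00 after Amara starts Jun 6 07:00 → overlap.
Tariq: starts Jun 6 13:30 at or after Amara ends Jun 6 12:30 → clear.
Amara overlaps Mateo.

No — it overlaps Mateo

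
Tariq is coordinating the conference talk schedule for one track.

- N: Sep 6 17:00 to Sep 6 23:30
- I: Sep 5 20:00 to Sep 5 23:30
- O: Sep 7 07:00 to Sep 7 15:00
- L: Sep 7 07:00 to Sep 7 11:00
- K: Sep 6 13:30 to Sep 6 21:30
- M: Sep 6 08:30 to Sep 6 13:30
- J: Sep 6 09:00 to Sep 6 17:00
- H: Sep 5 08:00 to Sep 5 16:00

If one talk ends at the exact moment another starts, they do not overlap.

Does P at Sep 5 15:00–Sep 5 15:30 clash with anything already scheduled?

Yes — it overlaps H

H: starts Sep 5 08:00 before P ends Sep 5 15:30, and ends Sep 5 16:00 after P starts Sep 5 15:00 → overlap.
I: starts Sep 5 20:00 at or after P ends Sep 5 15:30 → clear.
M: starts Sep 6 08:30 at or after P ends Sep 5 15:30 → clear.
J: starts Sep 6 09:00 at or after P ends Sep 5 15:30 → clear.
K: starts Sep 6 13:30 at or after P ends Sep 5 15:30 → clear.
N: starts Sep 6 17:00 at or after P ends Sep 5 15:30 → clear.
L: starts Sep 7 07:00 at or after P ends Sep 5 15:30 → clear.
O: starts Sep 7 07:00 at or after P ends Sep 5 15:30 → clear.
P overlaps H.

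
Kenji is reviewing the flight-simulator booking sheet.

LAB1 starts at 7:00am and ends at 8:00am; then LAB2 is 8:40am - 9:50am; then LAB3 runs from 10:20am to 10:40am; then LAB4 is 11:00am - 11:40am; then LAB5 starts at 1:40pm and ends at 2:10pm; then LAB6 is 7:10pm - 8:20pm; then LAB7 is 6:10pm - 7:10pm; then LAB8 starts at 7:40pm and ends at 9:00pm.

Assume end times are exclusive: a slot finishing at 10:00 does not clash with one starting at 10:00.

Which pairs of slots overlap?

LAB6 & LAB8

Sorted by start: LAB1, LAB2, LAB3, LAB4, LAB5, LAB7, LAB6, LAB8.
LAB2 starts after LAB1 ends, so nothing later overlaps LAB1 either.
LAB3 starts after LAB2 ends, so nothing later overlaps LAB2 either.
LAB4 starts after LAB3 ends, so nothing later overlaps LAB3 either.
LAB5 starts after LAB4 ends, so nothing later overlaps LAB4 either.
LAB7 starts after LAB5 ends, so nothing later overlaps LAB5 either.
LAB6 starts exactly when LAB7 ends (back-to-back, no overlap), so nothing later overlaps LAB7 either.
LAB8 starts before LAB6 ends → LAB6 and LAB8 overlap.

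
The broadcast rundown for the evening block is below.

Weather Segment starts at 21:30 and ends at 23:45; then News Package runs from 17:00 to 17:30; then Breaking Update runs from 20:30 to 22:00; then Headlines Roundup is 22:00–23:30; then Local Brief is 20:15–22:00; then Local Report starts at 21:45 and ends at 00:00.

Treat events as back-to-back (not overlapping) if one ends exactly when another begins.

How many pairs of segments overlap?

8

Sorted by start: News Package, Local Brief, Breaking Update, Weather Segment, Local Report, Headlines Roundup.
Local Brief starts after News Package ends; News Package is clear from here.
Breaking Update starts before Local Brief ends → Local Brief and Breaking Update overlap.
Weather Segment starts before Local Brief ends → Local Brief and Weather Segment overlap.
Local Report starts before Local Brief ends → Local Brief and Local Report overlap.
Headlines Roundup starts exactly when Local Brief ends (back-to-back, no overlap).
Weather Segment starts before Breaking Update ends → Breaking Update and Weather Segment overlap.
Local Report starts before Breaking Update ends → Breaking Update and Local Report overlap.
Headlines Roundup starts exactly when Breaking Update ends (back-to-back, no overlap).
Local Report starts before Weather Segment ends → Weather Segment and Local Report overlap.
Headlines Roundup starts before Weather Segment ends → Weather Segment and Headlines Roundup overlap.
Headlines Roundup starts before Local Report ends → Local Report and Headlines Roundup overlap.
Overlapping pairs: Breaking Update & Local Brief, Breaking Update & Local Report, Breaking Update & Weather Segment, Headlines Roundup & Local Report, Headlines Roundup & Weather Segment, Local Brief & Local Report, Local Brief & Weather Segment, Local Report & Weather Segment — 8 in total.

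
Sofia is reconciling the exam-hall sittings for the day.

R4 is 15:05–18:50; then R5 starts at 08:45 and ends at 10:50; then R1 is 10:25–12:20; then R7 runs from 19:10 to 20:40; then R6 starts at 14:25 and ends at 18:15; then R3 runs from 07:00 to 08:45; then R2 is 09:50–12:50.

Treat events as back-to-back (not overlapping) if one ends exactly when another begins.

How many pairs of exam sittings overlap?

Sorted by start: R3, R5, R2, R1, R6, R4, R7.
R5 starts exactly when R3 ends (back-to-back, no overlap) — done with R3.
R2 starts before R5 ends → R5 and R2 overlap.
R1 starts before R5 ends → R5 and R1 overlap.
R6 starts after R5 ends — done with R5.
R1 starts before R2 ends → R2 and R1 overlap.
R6 starts after R2 ends — done with R2.
R6 starts after R1 ends — done with R1.
R4 starts before R6 ends → R6 and R4 overlap.
R7 starts after R6 ends.
R7 starts after R4 ends.
Overlapping pairs: R1 & R2, R1 & R5, R2 & R5, R4 & R6 — 4 in total.

4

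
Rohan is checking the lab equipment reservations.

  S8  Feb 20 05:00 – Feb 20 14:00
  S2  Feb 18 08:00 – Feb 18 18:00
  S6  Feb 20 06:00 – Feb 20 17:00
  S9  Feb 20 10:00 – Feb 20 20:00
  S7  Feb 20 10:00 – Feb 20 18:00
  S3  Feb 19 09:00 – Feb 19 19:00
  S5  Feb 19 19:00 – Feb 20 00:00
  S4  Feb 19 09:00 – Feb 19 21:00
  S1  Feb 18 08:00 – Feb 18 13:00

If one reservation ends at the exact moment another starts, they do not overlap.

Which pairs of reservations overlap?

S1 & S2, S3 & S4, S4 & S5, S6 & S7, S6 & S8, S6 & S9, S7 & S8, S7 & S9, S8 & S9

Two intervals overlap when each starts before the other ends.
Sorted by start: S1, S2, S3, S4, S5, S8, S6, S7, S9.
S2 starts before S1 ends → S1 and S2 overlap.
S3 starts after S1 ends, so nothing later overlaps S1 either.
S3 starts after S2 ends, so nothing later overlaps S2 either.
S4 starts before S3 ends → S3 and S4 overlap.
S5 starts exactly when S3 ends (back-to-back, no overlap), so nothing later overlaps S3 either.
S5 starts before S4 ends → S4 and S5 overlap.
S8 starts after S4 ends, so nothing later overlaps S4 either.
S8 starts after S5 ends, so nothing later overlaps S5 either.
S6 starts before S8 ends → S8 and S6 overlap.
S7 starts before S8 ends → S8 and S7 overlap.
S9 starts before S8 ends → S8 and S9 overlap.
S7 starts before S6 ends → S6 and S7 overlap.
S9 starts before S6 ends → S6 and S9 overlap.
S9 starts before S7 ends → S7 and S9 overlap.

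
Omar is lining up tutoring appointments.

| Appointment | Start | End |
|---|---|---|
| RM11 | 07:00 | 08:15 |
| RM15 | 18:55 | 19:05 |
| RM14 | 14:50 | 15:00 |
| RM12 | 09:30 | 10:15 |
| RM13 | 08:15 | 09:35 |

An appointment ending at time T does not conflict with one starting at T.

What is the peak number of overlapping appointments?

Sweep the timeline, counting +1 at each start and −1 at each end (ends before starts at a tie):
07:00 start RM11 → 1
08:15 end RM11 → 0
08:15 start RM13 → 1
09:30 start RM12 → 2
09:35 end RM13 → 1
10:15 end RM12 → 0
14:50 start RM14 → 1
15:00 end RM14 → 0
18:55 start RM15 → 1
19:05 end RM15 → 0
Peak is 2, at 09:30 (RM12, RM13).

2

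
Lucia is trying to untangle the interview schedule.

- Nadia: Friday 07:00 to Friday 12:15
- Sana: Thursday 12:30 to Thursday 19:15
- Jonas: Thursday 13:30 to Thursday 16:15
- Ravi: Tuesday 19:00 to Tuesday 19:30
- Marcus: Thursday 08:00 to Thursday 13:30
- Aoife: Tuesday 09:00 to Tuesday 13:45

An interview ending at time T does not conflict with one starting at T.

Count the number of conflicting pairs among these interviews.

2

Sorted by start: Aoife, Ravi, Marcus, Sana, Jonas, Nadia.
Ravi starts after Aoife ends, so Aoife has no further overlaps.
Marcus starts after Ravi ends, so Ravi has no further overlaps.
Sana starts before Marcus ends → Marcus and Sana overlap.
Jonas starts exactly when Marcus ends (back-to-back, no overlap), so Marcus has no further overlaps.
Jonas starts before Sana ends → Sana and Jonas overlap.
Nadia starts after Sana ends.
Nadia starts after Jonas ends.
Overlapping pairs: Jonas & Sana, Marcus & Sana — 2 in total.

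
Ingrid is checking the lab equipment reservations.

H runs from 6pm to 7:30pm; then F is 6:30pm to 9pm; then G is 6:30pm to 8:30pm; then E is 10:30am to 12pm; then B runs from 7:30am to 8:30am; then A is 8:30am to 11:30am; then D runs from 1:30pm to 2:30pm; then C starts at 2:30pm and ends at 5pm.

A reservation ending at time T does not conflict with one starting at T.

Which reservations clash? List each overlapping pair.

A & E, F & G, F & H, G & H

Sorted by start: B, A, E, D, C, H, F, G.
A starts exactly when B ends (back-to-back, no overlap), so B has no further overlaps.
E starts before A ends → A and E overlap.
D starts after A ends, so A has no further overlaps.
D starts after E ends, so E has no further overlaps.
C starts exactly when D ends (back-to-back, no overlap), so D has no further overlaps.
H starts after C ends, so C has no further overlaps.
F starts before H ends → H and F overlap.
G starts before H ends → H and G overlap.
G starts before F ends → F and G overlap.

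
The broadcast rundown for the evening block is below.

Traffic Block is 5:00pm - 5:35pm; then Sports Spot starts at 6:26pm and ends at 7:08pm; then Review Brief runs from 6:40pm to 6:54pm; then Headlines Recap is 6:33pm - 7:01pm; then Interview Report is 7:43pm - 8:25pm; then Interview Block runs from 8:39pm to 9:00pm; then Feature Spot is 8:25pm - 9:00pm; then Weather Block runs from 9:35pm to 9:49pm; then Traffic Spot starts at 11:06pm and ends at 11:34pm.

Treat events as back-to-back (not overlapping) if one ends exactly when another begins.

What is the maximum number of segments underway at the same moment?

Sweep the timeline, counting +1 at each start and −1 at each end (ends before starts at a tie):
5:00pm start Traffic Block → 1
5:35pm end Traffic Block → 0
6:26pm start Sports Spot → 1
6:33pm start Headlines Recap → 2
6:40pm start Review Brief → 3
6:54pm end Review Brief → 2
7:01pm end Headlines Recap → 1
7:08pm end Sports Spot → 0
7:43pm start Interview Report → 1
8:25pm end Interview Report → 0
8:25pm start Feature Spot → 1
8:39pm start Interview Block → 2
9:00pm end Feature Spot → 1
9:00pm end Interview Block → 0
9:35pm start Weather Block → 1
9:49pm end Weather Block → 0
11:06pm start Traffic Spot → 1
11:34pm end Traffic Spot → 0
Peak is 3, at 6:40pm (Headlines Recap, Review Brief, Sports Spot).

3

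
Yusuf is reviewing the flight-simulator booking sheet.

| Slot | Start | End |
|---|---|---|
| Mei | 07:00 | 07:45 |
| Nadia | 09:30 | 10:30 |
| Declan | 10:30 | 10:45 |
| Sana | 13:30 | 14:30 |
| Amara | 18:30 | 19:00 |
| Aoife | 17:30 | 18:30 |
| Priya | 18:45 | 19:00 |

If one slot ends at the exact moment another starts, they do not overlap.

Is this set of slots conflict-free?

Sorted by start: Mei, Nadia, Declan, Sana, Aoife, Amara, Priya.
Nadia starts after Mei ends, so Mei has no further overlaps.
Declan starts exactly when Nadia ends (back-to-back, no overlap), so Nadia has no further overlaps.
Sana starts after Declan ends, so Declan has no further overlaps.
Aoife starts after Sana ends, so Sana has no further overlaps.
Amara starts exactly when Aoife ends (back-to-back, no overlap), so Aoife has no further overlaps.
Priya starts before Amara ends → Amara and Priya overlap.
That's a conflict, so the schedule is not conflict-free.

No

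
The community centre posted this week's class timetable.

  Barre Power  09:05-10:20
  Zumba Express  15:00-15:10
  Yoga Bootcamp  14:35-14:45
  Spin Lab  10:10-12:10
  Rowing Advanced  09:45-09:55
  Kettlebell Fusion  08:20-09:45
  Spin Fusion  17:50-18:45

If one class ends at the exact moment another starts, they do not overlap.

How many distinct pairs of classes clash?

Two intervals overlap when each starts before the other ends.
Sorted by start: Kettlebell Fusion, Barre Power, Rowing Advanced, Spin Lab, Yoga Bootcamp, Zumba Express, Spin Fusion.
Barre Power starts before Kettlebell Fusion ends → Kettlebell Fusion and Barre Power overlap.
Rowing Advanced starts exactly when Kettlebell Fusion ends (back-to-back, no overlap) — done with Kettlebell Fusion.
Rowing Advanced starts before Barre Power ends → Barre Power and Rowing Advanced overlap.
Spin Lab starts before Barre Power ends → Barre Power and Spin Lab overlap.
Yoga Bootcamp starts after Barre Power ends — done with Barre Power.
Spin Lab starts after Rowing Advanced ends — done with Rowing Advanced.
Yoga Bootcamp starts after Spin Lab ends — done with Spin Lab.
Zumba Express starts after Yoga Bootcamp ends — done with Yoga Bootcamp.
Spin Fusion starts after Zumba Express ends.
Overlapping pairs: Barre Power & Kettlebell Fusion, Barre Power & Rowing Advanced, Barre Power & Spin Lab — 3 in total.

3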